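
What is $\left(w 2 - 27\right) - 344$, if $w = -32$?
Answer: $-435$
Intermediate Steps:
$\left(w 2 - 27\right) - 344 = \left(\left(-32\right) 2 - 27\right) - 344 = \left(-64 - 27\right) - 344 = -91 - 344 = -435$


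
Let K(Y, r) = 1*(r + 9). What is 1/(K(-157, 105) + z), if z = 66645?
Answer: 1/66759 ≈ 1.4979e-5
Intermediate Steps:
K(Y, r) = 9 + r (K(Y, r) = 1*(9 + r) = 9 + r)
1/(K(-157, 105) + z) = 1/((9 + 105) + 66645) = 1/(114 + 66645) = 1/66759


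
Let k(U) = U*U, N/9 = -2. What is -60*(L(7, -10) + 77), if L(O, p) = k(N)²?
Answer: -6303180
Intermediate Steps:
N = -18 (N = 9*(-2) = -18)
k(U) = U²
L(O, p) = 104976 (L(O, p) = ((-18)²)² = 324² = 104976)
-60*(L(7, -10) + 77) = -60*(104976 + 77) = -60*105053 = -6303180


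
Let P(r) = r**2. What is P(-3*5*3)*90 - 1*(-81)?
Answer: 182331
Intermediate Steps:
P(-3*5*3)*90 - 1*(-81) = (-3*5*3)**2*90 - 1*(-81) = (-15*3)**2*90 + 81 = (-45)**2*90 + 81 = 2025*90 + 81 = 182250 + 81 = 182331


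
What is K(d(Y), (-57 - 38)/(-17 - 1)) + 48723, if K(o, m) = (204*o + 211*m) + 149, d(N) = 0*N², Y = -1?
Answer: 899741/18 ≈ 49986.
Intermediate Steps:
d(N) = 0
K(o, m) = 149 + 204*o + 211*m
K(d(Y), (-57 - 38)/(-17 - 1)) + 48723 = (149 + 204*0 + 211*((-57 - 38)/(-17 - 1))) + 48723 = (149 + 0 + 211*(-95/(-18))) + 48723 = (149 + 0 + 211*(-95*(-1/18))) + 48723 = (149 + 0 + 211*(95/18)) + 48723 = (149 + 0 + 20045/18) + 48723 = 22727/18 + 48723 = 899741/18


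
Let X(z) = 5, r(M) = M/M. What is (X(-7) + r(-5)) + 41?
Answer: 47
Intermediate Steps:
r(M) = 1
(X(-7) + r(-5)) + 41 = (5 + 1) + 41 = 6 + 41 = 47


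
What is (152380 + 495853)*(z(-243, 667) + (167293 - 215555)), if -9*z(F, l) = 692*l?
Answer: -580766205826/9 ≈ -6.4530e+10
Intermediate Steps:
z(F, l) = -692*l/9
(152380 + 495853)*(z(-243, 667) + (167293 - 215555)) = (152380 + 495853)*(-692/9*667 + (167293 - 215555)) = 648233*(-461564/9 - 48262) = 648233*(-895922/9) = -580766205826/9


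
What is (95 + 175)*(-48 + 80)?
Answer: 8640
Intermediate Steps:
(95 + 175)*(-48 + 80) = 270*32 = 8640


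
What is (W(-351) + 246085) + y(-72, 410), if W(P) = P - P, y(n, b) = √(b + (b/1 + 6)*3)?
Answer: 246085 + √1658 ≈ 2.4613e+5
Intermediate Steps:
y(n, b) = √(18 + 4*b) (y(n, b) = √(b + (b*1 + 6)*3) = √(b + (b + 6)*3) = √(b + (6 + b)*3) = √(b + (18 + 3*b)) = √(18 + 4*b))
W(P) = 0
(W(-351) + 246085) + y(-72, 410) = (0 + 246085) + √(18 + 4*410) = 246085 + √(18 + 1640) = 246085 + √1658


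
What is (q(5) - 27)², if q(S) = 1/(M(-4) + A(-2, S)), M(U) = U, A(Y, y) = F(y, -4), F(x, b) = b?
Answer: 47089/64 ≈ 735.77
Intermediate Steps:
A(Y, y) = -4
q(S) = -⅛ (q(S) = 1/(-4 - 4) = 1/(-8) = -⅛)
(q(5) - 27)² = (-⅛ - 27)² = (-217/8)² = 47089/64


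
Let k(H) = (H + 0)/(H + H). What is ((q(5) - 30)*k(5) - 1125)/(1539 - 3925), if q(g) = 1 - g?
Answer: 571/1193 ≈ 0.47863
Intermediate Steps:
k(H) = ½ (k(H) = H/((2*H)) = H*(1/(2*H)) = ½)
((q(5) - 30)*k(5) - 1125)/(1539 - 3925) = (((1 - 1*5) - 30)*(½) - 1125)/(1539 - 3925) = (((1 - 5) - 30)*(½) - 1125)/(-2386) = ((-4 - 30)*(½) - 1125)*(-1/2386) = (-34*½ - 1125)*(-1/2386) = (-17 - 1125)*(-1/2386) = -1142*(-1/2386) = 571/1193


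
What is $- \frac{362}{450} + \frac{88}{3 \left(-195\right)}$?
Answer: $- \frac{931}{975} \approx -0.95487$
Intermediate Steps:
$- \frac{362}{450} + \frac{88}{3 \left(-195\right)} = \left(-362\right) \frac{1}{450} + \frac{88}{-585} = - \frac{181}{225} + 88 \left(- \frac{1}{585}\right) = - \frac{181}{225} - \frac{88}{585} = - \frac{931}{975}$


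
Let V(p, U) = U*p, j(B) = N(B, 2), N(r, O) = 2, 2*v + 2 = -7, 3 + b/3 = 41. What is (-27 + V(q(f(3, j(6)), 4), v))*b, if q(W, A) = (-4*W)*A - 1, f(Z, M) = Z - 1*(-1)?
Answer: 30267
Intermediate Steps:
b = 114 (b = -9 + 3*41 = -9 + 123 = 114)
v = -9/2 (v = -1 + (½)*(-7) = -1 - 7/2 = -9/2 ≈ -4.5000)
j(B) = 2
f(Z, M) = 1 + Z (f(Z, M) = Z + 1 = 1 + Z)
q(W, A) = -1 - 4*A*W (q(W, A) = -4*A*W - 1 = -1 - 4*A*W)
(-27 + V(q(f(3, j(6)), 4), v))*b = (-27 - 9*(-1 - 4*4*(1 + 3))/2)*114 = (-27 - 9*(-1 - 4*4*4)/2)*114 = (-27 - 9*(-1 - 64)/2)*114 = (-27 - 9/2*(-65))*114 = (-27 + 585/2)*114 = (531/2)*114 = 30267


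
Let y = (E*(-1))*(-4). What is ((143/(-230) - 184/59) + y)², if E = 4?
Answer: 27676647769/184144900 ≈ 150.30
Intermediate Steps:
y = 16 (y = (4*(-1))*(-4) = -4*(-4) = 16)
((143/(-230) - 184/59) + y)² = ((143/(-230) - 184/59) + 16)² = ((143*(-1/230) - 184*1/59) + 16)² = ((-143/230 - 184/59) + 16)² = (-50757/13570 + 16)² = (166363/13570)² = 27676647769/184144900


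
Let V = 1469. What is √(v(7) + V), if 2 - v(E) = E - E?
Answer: √1471 ≈ 38.354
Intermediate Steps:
v(E) = 2 (v(E) = 2 - (E - E) = 2 - 1*0 = 2 + 0 = 2)
√(v(7) + V) = √(2 + 1469) = √1471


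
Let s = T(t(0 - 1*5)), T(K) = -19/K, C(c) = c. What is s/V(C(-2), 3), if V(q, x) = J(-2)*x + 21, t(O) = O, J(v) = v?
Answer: 19/75 ≈ 0.25333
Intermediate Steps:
V(q, x) = 21 - 2*x (V(q, x) = -2*x + 21 = 21 - 2*x)
s = 19/5 (s = -19/(0 - 1*5) = -19/(0 - 5) = -19/(-5) = -19*(-⅕) = 19/5 ≈ 3.8000)
s/V(C(-2), 3) = 19/(5*(21 - 2*3)) = 19/(5*(21 - 6)) = (19/5)/15 = (19/5)*(1/15) = 19/75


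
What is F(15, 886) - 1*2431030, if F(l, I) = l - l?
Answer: -2431030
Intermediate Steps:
F(l, I) = 0
F(15, 886) - 1*2431030 = 0 - 1*2431030 = 0 - 2431030 = -2431030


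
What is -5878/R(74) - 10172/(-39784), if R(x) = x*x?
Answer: -5567140/6808037 ≈ -0.81773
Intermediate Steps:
R(x) = x**2
-5878/R(74) - 10172/(-39784) = -5878/(74**2) - 10172/(-39784) = -5878/5476 - 10172*(-1/39784) = -5878*1/5476 + 2543/9946 = -2939/2738 + 2543/9946 = -5567140/6808037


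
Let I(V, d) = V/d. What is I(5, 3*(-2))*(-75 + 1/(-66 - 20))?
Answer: 32255/516 ≈ 62.510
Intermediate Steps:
I(5, 3*(-2))*(-75 + 1/(-66 - 20)) = (5/((3*(-2))))*(-75 + 1/(-66 - 20)) = (5/(-6))*(-75 + 1/(-86)) = (5*(-1/6))*(-75 - 1/86) = -5/6*(-6451/86) = 32255/516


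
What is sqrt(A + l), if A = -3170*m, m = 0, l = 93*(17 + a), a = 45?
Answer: 31*sqrt(6) ≈ 75.934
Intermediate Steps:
l = 5766 (l = 93*(17 + 45) = 93*62 = 5766)
A = 0 (A = -3170*0 = 0)
sqrt(A + l) = sqrt(0 + 5766) = sqrt(5766) = 31*sqrt(6)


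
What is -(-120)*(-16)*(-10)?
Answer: 19200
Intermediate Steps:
-(-120)*(-16)*(-10) = -40*48*(-10) = -1920*(-10) = 19200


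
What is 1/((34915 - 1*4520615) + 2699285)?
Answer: -1/1786415 ≈ -5.5978e-7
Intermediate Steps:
1/((34915 - 1*4520615) + 2699285) = 1/((34915 - 4520615) + 2699285) = 1/(-4485700 + 2699285) = 1/(-1786415) = -1/1786415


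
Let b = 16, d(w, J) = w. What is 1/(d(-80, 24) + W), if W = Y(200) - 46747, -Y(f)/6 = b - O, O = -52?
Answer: -1/47235 ≈ -2.1171e-5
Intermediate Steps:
Y(f) = -408 (Y(f) = -6*(16 - 1*(-52)) = -6*(16 + 52) = -6*68 = -408)
W = -47155 (W = -408 - 46747 = -47155)
1/(d(-80, 24) + W) = 1/(-80 - 47155) = 1/(-47235) = -1/47235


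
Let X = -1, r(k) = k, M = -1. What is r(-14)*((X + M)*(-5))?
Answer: -140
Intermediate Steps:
r(-14)*((X + M)*(-5)) = -14*(-1 - 1)*(-5) = -(-28)*(-5) = -14*10 = -140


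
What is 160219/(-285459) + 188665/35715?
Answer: 3208926710/679677879 ≈ 4.7212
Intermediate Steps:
160219/(-285459) + 188665/35715 = 160219*(-1/285459) + 188665*(1/35715) = -160219/285459 + 37733/7143 = 3208926710/679677879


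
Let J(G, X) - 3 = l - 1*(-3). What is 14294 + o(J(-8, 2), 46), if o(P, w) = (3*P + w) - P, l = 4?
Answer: 14360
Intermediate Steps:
J(G, X) = 10 (J(G, X) = 3 + (4 - 1*(-3)) = 3 + (4 + 3) = 3 + 7 = 10)
o(P, w) = w + 2*P (o(P, w) = (w + 3*P) - P = w + 2*P)
14294 + o(J(-8, 2), 46) = 14294 + (46 + 2*10) = 14294 + (46 + 20) = 14294 + 66 = 14360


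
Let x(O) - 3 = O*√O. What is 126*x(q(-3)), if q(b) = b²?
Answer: 3780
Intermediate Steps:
x(O) = 3 + O^(3/2) (x(O) = 3 + O*√O = 3 + O^(3/2))
126*x(q(-3)) = 126*(3 + ((-3)²)^(3/2)) = 126*(3 + 9^(3/2)) = 126*(3 + 27) = 126*30 = 3780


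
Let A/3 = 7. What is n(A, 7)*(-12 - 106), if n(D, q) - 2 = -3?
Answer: 118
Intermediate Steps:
A = 21 (A = 3*7 = 21)
n(D, q) = -1 (n(D, q) = 2 - 3 = -1)
n(A, 7)*(-12 - 106) = -(-12 - 106) = -1*(-118) = 118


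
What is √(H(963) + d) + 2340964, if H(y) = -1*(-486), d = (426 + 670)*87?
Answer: 2340964 + √95838 ≈ 2.3413e+6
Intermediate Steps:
d = 95352 (d = 1096*87 = 95352)
H(y) = 486
√(H(963) + d) + 2340964 = √(486 + 95352) + 2340964 = √95838 + 2340964 = 2340964 + √95838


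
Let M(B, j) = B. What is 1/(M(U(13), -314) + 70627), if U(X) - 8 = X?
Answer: 1/70648 ≈ 1.4155e-5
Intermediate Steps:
U(X) = 8 + X
1/(M(U(13), -314) + 70627) = 1/((8 + 13) + 70627) = 1/(21 + 70627) = 1/70648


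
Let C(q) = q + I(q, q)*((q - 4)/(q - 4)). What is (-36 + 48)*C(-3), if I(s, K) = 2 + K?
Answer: -48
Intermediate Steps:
C(q) = 2 + 2*q (C(q) = q + (2 + q)*((q - 4)/(q - 4)) = q + (2 + q)*((-4 + q)/(-4 + q)) = q + (2 + q)*1 = q + (2 + q) = 2 + 2*q)
(-36 + 48)*C(-3) = (-36 + 48)*(2 + 2*(-3)) = 12*(2 - 6) = 12*(-4) = -48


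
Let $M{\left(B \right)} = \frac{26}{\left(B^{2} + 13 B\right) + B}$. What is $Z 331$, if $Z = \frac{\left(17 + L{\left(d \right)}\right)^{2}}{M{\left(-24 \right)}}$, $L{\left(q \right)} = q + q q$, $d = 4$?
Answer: $\frac{54376680}{13} \approx 4.1828 \cdot 10^{6}$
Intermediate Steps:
$L{\left(q \right)} = q + q^{2}$
$M{\left(B \right)} = \frac{26}{B^{2} + 14 B}$
$Z = \frac{164280}{13}$ ($Z = \frac{\left(17 + 4 \left(1 + 4\right)\right)^{2}}{26 \frac{1}{-24} \frac{1}{14 - 24}} = \frac{\left(17 + 4 \cdot 5\right)^{2}}{26 \left(- \frac{1}{24}\right) \frac{1}{-10}} = \frac{\left(17 + 20\right)^{2}}{26 \left(- \frac{1}{24}\right) \left(- \frac{1}{10}\right)} = \frac{37^{2}}{\frac{13}{120}} = 1369 \cdot \frac{120}{13} = \frac{164280}{13} \approx 12637.0$)
$Z 331 = \frac{164280}{13} \cdot 331 = \frac{54376680}{13}$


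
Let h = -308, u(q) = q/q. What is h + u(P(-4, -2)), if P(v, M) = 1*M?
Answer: -307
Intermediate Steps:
P(v, M) = M
u(q) = 1
h + u(P(-4, -2)) = -308 + 1 = -307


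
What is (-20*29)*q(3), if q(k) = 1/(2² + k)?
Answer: -580/7 ≈ -82.857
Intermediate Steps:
q(k) = 1/(4 + k)
(-20*29)*q(3) = (-20*29)/(4 + 3) = -580/7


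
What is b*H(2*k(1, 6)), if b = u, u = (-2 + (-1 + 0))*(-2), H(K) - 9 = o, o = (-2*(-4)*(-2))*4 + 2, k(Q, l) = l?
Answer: -318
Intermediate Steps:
o = -62 (o = (8*(-2))*4 + 2 = -16*4 + 2 = -64 + 2 = -62)
H(K) = -53 (H(K) = 9 - 62 = -53)
u = 6 (u = (-2 - 1)*(-2) = -3*(-2) = 6)
b = 6
b*H(2*k(1, 6)) = 6*(-53) = -318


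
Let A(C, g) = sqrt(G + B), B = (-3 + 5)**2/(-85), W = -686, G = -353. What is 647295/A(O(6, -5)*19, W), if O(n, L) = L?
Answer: -215765*I*sqrt(2550765)/10003 ≈ -34450.0*I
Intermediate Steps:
B = -4/85 (B = 2**2*(-1/85) = 4*(-1/85) = -4/85 ≈ -0.047059)
A(C, g) = I*sqrt(2550765)/85 (A(C, g) = sqrt(-353 - 4/85) = sqrt(-30009/85) = I*sqrt(2550765)/85)
647295/A(O(6, -5)*19, W) = 647295/((I*sqrt(2550765)/85)) = 647295*(-I*sqrt(2550765)/30009) = -215765*I*sqrt(2550765)/10003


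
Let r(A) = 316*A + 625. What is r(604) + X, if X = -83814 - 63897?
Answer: 43778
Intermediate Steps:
r(A) = 625 + 316*A
X = -147711
r(604) + X = (625 + 316*604) - 147711 = (625 + 190864) - 147711 = 191489 - 147711 = 43778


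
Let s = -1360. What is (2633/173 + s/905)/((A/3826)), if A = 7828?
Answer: 821666021/122559082 ≈ 6.7042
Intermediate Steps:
(2633/173 + s/905)/((A/3826)) = (2633/173 - 1360/905)/((7828/3826)) = (2633*(1/173) - 1360*1/905)/((7828*(1/3826))) = (2633/173 - 272/181)/(3914/1913) = (429517/31313)*(1913/3914) = 821666021/122559082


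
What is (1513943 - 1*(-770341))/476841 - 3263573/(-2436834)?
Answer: 44796392011/7308065166 ≈ 6.1297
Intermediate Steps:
(1513943 - 1*(-770341))/476841 - 3263573/(-2436834) = (1513943 + 770341)*(1/476841) - 3263573*(-1/2436834) = 2284284*(1/476841) + 3263573/2436834 = 761428/158947 + 3263573/2436834 = 44796392011/7308065166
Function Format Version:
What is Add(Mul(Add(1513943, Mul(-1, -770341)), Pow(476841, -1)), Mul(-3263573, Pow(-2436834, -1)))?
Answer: Rational(44796392011, 7308065166) ≈ 6.1297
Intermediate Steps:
Add(Mul(Add(1513943, Mul(-1, -770341)), Pow(476841, -1)), Mul(-3263573, Pow(-2436834, -1))) = Add(Mul(Add(1513943, 770341), Rational(1, 476841)), Mul(-3263573, Rational(-1, 2436834))) = Add(Mul(2284284, Rational(1, 476841)), Rational(3263573, 2436834)) = Add(Rational(761428, 158947), Rational(3263573, 2436834)) = Rational(44796392011, 7308065166)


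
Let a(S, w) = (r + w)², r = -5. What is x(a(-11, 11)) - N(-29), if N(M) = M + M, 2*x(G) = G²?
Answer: 706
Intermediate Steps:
a(S, w) = (-5 + w)²
x(G) = G²/2
N(M) = 2*M
x(a(-11, 11)) - N(-29) = ((-5 + 11)²)²/2 - 2*(-29) = (6²)²/2 - 1*(-58) = (½)*36² + 58 = (½)*1296 + 58 = 648 + 58 = 706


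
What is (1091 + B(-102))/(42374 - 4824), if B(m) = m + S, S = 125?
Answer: 557/18775 ≈ 0.029667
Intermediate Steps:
B(m) = 125 + m (B(m) = m + 125 = 125 + m)
(1091 + B(-102))/(42374 - 4824) = (1091 + (125 - 102))/(42374 - 4824) = (1091 + 23)/37550 = 1114*(1/37550) = 557/18775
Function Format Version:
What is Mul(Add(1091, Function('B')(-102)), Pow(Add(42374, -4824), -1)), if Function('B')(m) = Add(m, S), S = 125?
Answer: Rational(557, 18775) ≈ 0.029667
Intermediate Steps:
Function('B')(m) = Add(125, m) (Function('B')(m) = Add(m, 125) = Add(125, m))
Mul(Add(1091, Function('B')(-102)), Pow(Add(42374, -4824), -1)) = Mul(Add(1091, Add(125, -102)), Pow(Add(42374, -4824), -1)) = Mul(Add(1091, 23), Pow(37550, -1)) = Mul(1114, Rational(1, 37550)) = Rational(557, 18775)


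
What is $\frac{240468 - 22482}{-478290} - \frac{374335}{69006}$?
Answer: $- \frac{32347171511}{5500813290} \approx -5.8804$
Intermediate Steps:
$\frac{240468 - 22482}{-478290} - \frac{374335}{69006} = 217986 \left(- \frac{1}{478290}\right) - \frac{374335}{69006} = - \frac{36331}{79715} - \frac{374335}{69006} = - \frac{32347171511}{5500813290}$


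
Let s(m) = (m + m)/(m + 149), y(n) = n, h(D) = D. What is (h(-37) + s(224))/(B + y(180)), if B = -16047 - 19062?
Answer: 4451/4342839 ≈ 0.0010249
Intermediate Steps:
B = -35109
s(m) = 2*m/(149 + m) (s(m) = (2*m)/(149 + m) = 2*m/(149 + m))
(h(-37) + s(224))/(B + y(180)) = (-37 + 2*224/(149 + 224))/(-35109 + 180) = (-37 + 2*224/373)/(-34929) = (-37 + 2*224*(1/373))*(-1/34929) = (-37 + 448/373)*(-1/34929) = -13353/373*(-1/34929) = 4451/4342839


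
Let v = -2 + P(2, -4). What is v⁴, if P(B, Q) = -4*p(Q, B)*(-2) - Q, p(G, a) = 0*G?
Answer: 16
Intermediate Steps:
p(G, a) = 0
P(B, Q) = -Q (P(B, Q) = -4*0*(-2) - Q = 0*(-2) - Q = 0 - Q = -Q)
v = 2 (v = -2 - 1*(-4) = -2 + 4 = 2)
v⁴ = 2⁴ = 16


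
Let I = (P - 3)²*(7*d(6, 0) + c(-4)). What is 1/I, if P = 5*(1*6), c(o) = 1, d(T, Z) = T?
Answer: 1/31347 ≈ 3.1901e-5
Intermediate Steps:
P = 30 (P = 5*6 = 30)
I = 31347 (I = (30 - 3)²*(7*6 + 1) = 27²*(42 + 1) = 729*43 = 31347)
1/I = 1/31347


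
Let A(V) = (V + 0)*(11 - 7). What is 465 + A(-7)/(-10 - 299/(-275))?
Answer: 1147415/2451 ≈ 468.14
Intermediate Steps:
A(V) = 4*V (A(V) = V*4 = 4*V)
465 + A(-7)/(-10 - 299/(-275)) = 465 + (4*(-7))/(-10 - 299/(-275)) = 465 - 28/(-10 - 299*(-1/275)) = 465 - 28/(-10 + 299/275) = 465 - 28/(-2451/275) = 465 - 28*(-275/2451) = 465 + 7700/2451 = 1147415/2451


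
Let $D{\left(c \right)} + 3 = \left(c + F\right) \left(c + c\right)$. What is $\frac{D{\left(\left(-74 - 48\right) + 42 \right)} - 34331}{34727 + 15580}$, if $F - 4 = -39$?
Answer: $- \frac{15934}{50307} \approx -0.31674$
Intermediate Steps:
$F = -35$ ($F = 4 - 39 = -35$)
$D{\left(c \right)} = -3 + 2 c \left(-35 + c\right)$ ($D{\left(c \right)} = -3 + \left(c - 35\right) \left(c + c\right) = -3 + \left(-35 + c\right) 2 c = -3 + 2 c \left(-35 + c\right)$)
$\frac{D{\left(\left(-74 - 48\right) + 42 \right)} - 34331}{34727 + 15580} = \frac{\left(-3 - 70 \left(\left(-74 - 48\right) + 42\right) + 2 \left(\left(-74 - 48\right) + 42\right)^{2}\right) - 34331}{34727 + 15580} = \frac{\left(-3 - 70 \left(-122 + 42\right) + 2 \left(-122 + 42\right)^{2}\right) - 34331}{50307} = \left(\left(-3 - -5600 + 2 \left(-80\right)^{2}\right) - 34331\right) \frac{1}{50307} = \left(\left(-3 + 5600 + 2 \cdot 6400\right) - 34331\right) \frac{1}{50307} = \left(\left(-3 + 5600 + 12800\right) - 34331\right) \frac{1}{50307} = \left(18397 - 34331\right) \frac{1}{50307} = \left(-15934\right) \frac{1}{50307} = - \frac{15934}{50307}$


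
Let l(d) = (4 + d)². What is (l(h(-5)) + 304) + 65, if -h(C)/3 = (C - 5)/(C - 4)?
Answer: 3325/9 ≈ 369.44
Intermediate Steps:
h(C) = -3*(-5 + C)/(-4 + C) (h(C) = -3*(C - 5)/(C - 4) = -3*(-5 + C)/(-4 + C))
(l(h(-5)) + 304) + 65 = ((4 + 3*(5 - 1*(-5))/(-4 - 5))² + 304) + 65 = ((4 + 3*(5 + 5)/(-9))² + 304) + 65 = ((4 + 3*(-⅑)*10)² + 304) + 65 = ((4 - 10/3)² + 304) + 65 = ((⅔)² + 304) + 65 = (4/9 + 304) + 65 = 2740/9 + 65 = 3325/9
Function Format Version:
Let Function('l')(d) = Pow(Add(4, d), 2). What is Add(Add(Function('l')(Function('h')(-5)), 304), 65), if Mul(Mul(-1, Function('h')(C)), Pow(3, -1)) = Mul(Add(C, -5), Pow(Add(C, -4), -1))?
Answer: Rational(3325, 9) ≈ 369.44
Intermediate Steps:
Function('h')(C) = Mul(-3, Pow(Add(-4, C), -1), Add(-5, C)) (Function('h')(C) = Mul(-3, Mul(Add(C, -5), Pow(Add(C, -4), -1))) = Mul(-3, Mul(Add(-5, C), Pow(Add(-4, C), -1))) = Mul(-3, Mul(Pow(Add(-4, C), -1), Add(-5, C))) = Mul(-3, Pow(Add(-4, C), -1), Add(-5, C)))
Add(Add(Function('l')(Function('h')(-5)), 304), 65) = Add(Add(Pow(Add(4, Mul(3, Pow(Add(-4, -5), -1), Add(5, Mul(-1, -5)))), 2), 304), 65) = Add(Add(Pow(Add(4, Mul(3, Pow(-9, -1), Add(5, 5))), 2), 304), 65) = Add(Add(Pow(Add(4, Mul(3, Rational(-1, 9), 10)), 2), 304), 65) = Add(Add(Pow(Add(4, Rational(-10, 3)), 2), 304), 65) = Add(Add(Pow(Rational(2, 3), 2), 304), 65) = Add(Add(Rational(4, 9), 304), 65) = Add(Rational(2740, 9), 65) = Rational(3325, 9)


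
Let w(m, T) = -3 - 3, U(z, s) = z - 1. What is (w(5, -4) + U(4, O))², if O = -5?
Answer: 9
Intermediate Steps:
U(z, s) = -1 + z
w(m, T) = -6
(w(5, -4) + U(4, O))² = (-6 + (-1 + 4))² = (-6 + 3)² = (-3)² = 9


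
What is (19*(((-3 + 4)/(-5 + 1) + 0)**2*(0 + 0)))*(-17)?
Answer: 0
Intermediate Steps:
(19*(((-3 + 4)/(-5 + 1) + 0)**2*(0 + 0)))*(-17) = (19*((1/(-4) + 0)**2*0))*(-17) = (19*((1*(-1/4) + 0)**2*0))*(-17) = (19*((-1/4 + 0)**2*0))*(-17) = (19*((-1/4)**2*0))*(-17) = (19*((1/16)*0))*(-17) = (19*0)*(-17) = 0*(-17) = 0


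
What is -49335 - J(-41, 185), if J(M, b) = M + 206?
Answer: -49500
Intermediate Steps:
J(M, b) = 206 + M
-49335 - J(-41, 185) = -49335 - (206 - 41) = -49335 - 1*165 = -49335 - 165 = -49500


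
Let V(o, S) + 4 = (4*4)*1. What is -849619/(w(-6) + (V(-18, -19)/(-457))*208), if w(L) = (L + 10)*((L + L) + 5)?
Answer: 388275883/15292 ≈ 25391.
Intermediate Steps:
V(o, S) = 12 (V(o, S) = -4 + (4*4)*1 = -4 + 16*1 = -4 + 16 = 12)
w(L) = (5 + 2*L)*(10 + L) (w(L) = (10 + L)*(2*L + 5) = (10 + L)*(5 + 2*L) = (5 + 2*L)*(10 + L))
-849619/(w(-6) + (V(-18, -19)/(-457))*208) = -849619/((50 + 2*(-6)² + 25*(-6)) + (12/(-457))*208) = -849619/((50 + 2*36 - 150) + (12*(-1/457))*208) = -849619/((50 + 72 - 150) - 12/457*208) = -849619/(-28 - 2496/457) = -849619/(-15292/457) = -849619*(-457/15292) = 388275883/15292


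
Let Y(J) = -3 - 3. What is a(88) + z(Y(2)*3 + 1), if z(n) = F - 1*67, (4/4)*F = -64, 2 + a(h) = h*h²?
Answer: 681339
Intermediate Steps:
Y(J) = -6
a(h) = -2 + h³ (a(h) = -2 + h*h² = -2 + h³)
F = -64
z(n) = -131 (z(n) = -64 - 1*67 = -64 - 67 = -131)
a(88) + z(Y(2)*3 + 1) = (-2 + 88³) - 131 = (-2 + 681472) - 131 = 681470 - 131 = 681339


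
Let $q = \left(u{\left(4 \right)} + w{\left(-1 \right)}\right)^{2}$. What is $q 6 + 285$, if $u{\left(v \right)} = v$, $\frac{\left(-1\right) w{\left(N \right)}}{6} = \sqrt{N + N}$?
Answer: $-51 - 288 i \sqrt{2} \approx -51.0 - 407.29 i$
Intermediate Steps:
$w{\left(N \right)} = - 6 \sqrt{2} \sqrt{N}$ ($w{\left(N \right)} = - 6 \sqrt{N + N} = - 6 \sqrt{2 N} = - 6 \sqrt{2} \sqrt{N}$)
$q = \left(4 - 6 i \sqrt{2}\right)^{2}$ ($q = \left(4 - 6 \sqrt{2} \sqrt{-1}\right)^{2} = \left(4 - 6 \sqrt{2} i\right)^{2} = \left(4 - 6 i \sqrt{2}\right)^{2} \approx -56.0 - 67.882 i$)
$q 6 + 285 = \left(-56 - 48 i \sqrt{2}\right) 6 + 285 = \left(-336 - 288 i \sqrt{2}\right) + 285 = -51 - 288 i \sqrt{2}$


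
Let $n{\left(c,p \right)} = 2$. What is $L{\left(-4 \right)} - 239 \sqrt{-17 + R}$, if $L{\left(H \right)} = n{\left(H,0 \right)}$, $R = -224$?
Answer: $2 - 239 i \sqrt{241} \approx 2.0 - 3710.3 i$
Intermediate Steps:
$L{\left(H \right)} = 2$
$L{\left(-4 \right)} - 239 \sqrt{-17 + R} = 2 - 239 \sqrt{-17 - 224} = 2 - 239 \sqrt{-241} = 2 - 239 i \sqrt{241}$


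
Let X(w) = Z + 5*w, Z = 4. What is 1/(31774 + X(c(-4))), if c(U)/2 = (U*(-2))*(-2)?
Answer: 1/31618 ≈ 3.1628e-5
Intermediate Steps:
c(U) = 8*U (c(U) = 2*((U*(-2))*(-2)) = 2*(-2*U*(-2)) = 2*(4*U) = 8*U)
X(w) = 4 + 5*w
1/(31774 + X(c(-4))) = 1/(31774 + (4 + 5*(8*(-4)))) = 1/(31774 + (4 + 5*(-32))) = 1/(31774 + (4 - 160)) = 1/(31774 - 156) = 1/31618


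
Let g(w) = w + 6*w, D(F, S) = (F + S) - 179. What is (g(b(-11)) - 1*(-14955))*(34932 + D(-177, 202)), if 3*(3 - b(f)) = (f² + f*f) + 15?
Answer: 1499940362/3 ≈ 4.9998e+8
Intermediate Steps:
b(f) = -2 - 2*f²/3 (b(f) = 3 - ((f² + f*f) + 15)/3 = 3 - ((f² + f²) + 15)/3 = 3 - (2*f² + 15)/3 = 3 - (15 + 2*f²)/3 = 3 + (-5 - 2*f²/3) = -2 - 2*f²/3)
D(F, S) = -179 + F + S
g(w) = 7*w
(g(b(-11)) - 1*(-14955))*(34932 + D(-177, 202)) = (7*(-2 - ⅔*(-11)²) - 1*(-14955))*(34932 + (-179 - 177 + 202)) = (7*(-2 - ⅔*121) + 14955)*(34932 - 154) = (7*(-2 - 242/3) + 14955)*34778 = (7*(-248/3) + 14955)*34778 = (-1736/3 + 14955)*34778 = (43129/3)*34778 = 1499940362/3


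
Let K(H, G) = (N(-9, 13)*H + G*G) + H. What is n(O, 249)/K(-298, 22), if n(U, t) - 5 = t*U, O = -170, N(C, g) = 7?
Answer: 1693/76 ≈ 22.276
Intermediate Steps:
n(U, t) = 5 + U*t (n(U, t) = 5 + t*U = 5 + U*t)
K(H, G) = G² + 8*H (K(H, G) = (7*H + G*G) + H = (7*H + G²) + H = (G² + 7*H) + H = G² + 8*H)
n(O, 249)/K(-298, 22) = (5 - 170*249)/(22² + 8*(-298)) = (5 - 42330)/(484 - 2384) = -42325/(-1900) = -42325*(-1/1900) = 1693/76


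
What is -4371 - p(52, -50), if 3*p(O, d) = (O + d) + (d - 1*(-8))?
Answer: -13073/3 ≈ -4357.7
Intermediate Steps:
p(O, d) = 8/3 + O/3 + 2*d/3 (p(O, d) = ((O + d) + (d - 1*(-8)))/3 = ((O + d) + (d + 8))/3 = ((O + d) + (8 + d))/3 = (8 + O + 2*d)/3 = 8/3 + O/3 + 2*d/3)
-4371 - p(52, -50) = -4371 - (8/3 + (⅓)*52 + (⅔)*(-50)) = -4371 - (8/3 + 52/3 - 100/3) = -4371 - 1*(-40/3) = -4371 + 40/3 = -13073/3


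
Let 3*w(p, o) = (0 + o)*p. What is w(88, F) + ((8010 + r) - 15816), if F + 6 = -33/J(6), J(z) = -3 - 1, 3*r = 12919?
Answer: -10301/3 ≈ -3433.7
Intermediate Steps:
r = 12919/3 (r = (⅓)*12919 = 12919/3 ≈ 4306.3)
J(z) = -4
F = 9/4 (F = -6 - 33/(-4) = -6 - 33*(-¼) = -6 + 33/4 = 9/4 ≈ 2.2500)
w(p, o) = o*p/3 (w(p, o) = ((0 + o)*p)/3 = (o*p)/3 = o*p/3)
w(88, F) + ((8010 + r) - 15816) = (⅓)*(9/4)*88 + ((8010 + 12919/3) - 15816) = 66 + (36949/3 - 15816) = 66 - 10499/3 = -10301/3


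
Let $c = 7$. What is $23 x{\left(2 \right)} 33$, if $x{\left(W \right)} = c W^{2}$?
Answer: $21252$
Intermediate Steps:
$x{\left(W \right)} = 7 W^{2}$
$23 x{\left(2 \right)} 33 = 23 \cdot 7 \cdot 2^{2} \cdot 33 = 23 \cdot 7 \cdot 4 \cdot 33 = 23 \cdot 28 \cdot 33 = 644 \cdot 33 = 21252$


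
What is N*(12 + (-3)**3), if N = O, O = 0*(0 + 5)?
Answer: 0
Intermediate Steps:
O = 0 (O = 0*5 = 0)
N = 0
N*(12 + (-3)**3) = 0*(12 + (-3)**3) = 0*(12 - 27) = 0*(-15) = 0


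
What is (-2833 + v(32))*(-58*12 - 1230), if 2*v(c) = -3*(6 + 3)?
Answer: 5482359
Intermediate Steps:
v(c) = -27/2 (v(c) = (-3*(6 + 3))/2 = (-3*9)/2 = (1/2)*(-27) = -27/2)
(-2833 + v(32))*(-58*12 - 1230) = (-2833 - 27/2)*(-58*12 - 1230) = -5693*(-696 - 1230)/2 = -5693/2*(-1926) = 5482359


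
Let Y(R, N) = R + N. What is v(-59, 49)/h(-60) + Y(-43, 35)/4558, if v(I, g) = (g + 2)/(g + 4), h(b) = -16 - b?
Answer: 2017/100276 ≈ 0.020114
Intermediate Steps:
v(I, g) = (2 + g)/(4 + g)
Y(R, N) = N + R
v(-59, 49)/h(-60) + Y(-43, 35)/4558 = ((2 + 49)/(4 + 49))/(-16 - 1*(-60)) + (35 - 43)/4558 = (51/53)/(-16 + 60) - 8*1/4558 = ((1/53)*51)/44 - 4/2279 = (51/53)*(1/44) - 4/2279 = 51/2332 - 4/2279 = 2017/100276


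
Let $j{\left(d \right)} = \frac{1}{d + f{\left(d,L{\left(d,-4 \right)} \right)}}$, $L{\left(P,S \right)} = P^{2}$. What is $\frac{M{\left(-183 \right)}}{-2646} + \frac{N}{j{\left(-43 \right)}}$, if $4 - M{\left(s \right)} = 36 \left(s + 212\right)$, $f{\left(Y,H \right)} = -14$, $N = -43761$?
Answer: $\frac{3300061291}{1323} \approx 2.4944 \cdot 10^{6}$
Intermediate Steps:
$M{\left(s \right)} = -7628 - 36 s$ ($M{\left(s \right)} = 4 - 36 \left(s + 212\right) = 4 - 36 \left(212 + s\right) = 4 - \left(7632 + 36 s\right) = -7628 - 36 s$)
$j{\left(d \right)} = \frac{1}{-14 + d}$ ($j{\left(d \right)} = \frac{1}{d - 14} = \frac{1}{-14 + d}$)
$\frac{M{\left(-183 \right)}}{-2646} + \frac{N}{j{\left(-43 \right)}} = \frac{-7628 - -6588}{-2646} - \frac{43761}{\frac{1}{-14 - 43}} = \left(-7628 + 6588\right) \left(- \frac{1}{2646}\right) - \frac{43761}{\frac{1}{-57}} = \left(-1040\right) \left(- \frac{1}{2646}\right) - \frac{43761}{- \frac{1}{57}} = \frac{520}{1323} - -2494377 = \frac{520}{1323} + 2494377 = \frac{3300061291}{1323}$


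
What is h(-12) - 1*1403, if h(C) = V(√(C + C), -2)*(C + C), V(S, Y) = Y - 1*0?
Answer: -1355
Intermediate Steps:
V(S, Y) = Y (V(S, Y) = Y + 0 = Y)
h(C) = -4*C (h(C) = -2*(C + C) = -4*C)
h(-12) - 1*1403 = -4*(-12) - 1*1403 = 48 - 1403 = -1355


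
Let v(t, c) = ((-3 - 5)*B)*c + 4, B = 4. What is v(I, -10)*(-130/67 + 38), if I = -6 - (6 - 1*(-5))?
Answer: 782784/67 ≈ 11683.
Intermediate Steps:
I = -17 (I = -6 - (6 + 5) = -6 - 1*11 = -6 - 11 = -17)
v(t, c) = 4 - 32*c (v(t, c) = ((-3 - 5)*4)*c + 4 = (-8*4)*c + 4 = -32*c + 4 = 4 - 32*c)
v(I, -10)*(-130/67 + 38) = (4 - 32*(-10))*(-130/67 + 38) = (4 + 320)*(-130*1/67 + 38) = 324*(-130/67 + 38) = 324*(2416/67) = 782784/67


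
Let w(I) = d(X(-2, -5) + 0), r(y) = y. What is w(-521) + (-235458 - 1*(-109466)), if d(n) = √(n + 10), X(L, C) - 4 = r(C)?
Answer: -125989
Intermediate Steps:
X(L, C) = 4 + C
d(n) = √(10 + n)
w(I) = 3 (w(I) = √(10 + ((4 - 5) + 0)) = √(10 + (-1 + 0)) = √(10 - 1) = √9 = 3)
w(-521) + (-235458 - 1*(-109466)) = 3 + (-235458 - 1*(-109466)) = 3 + (-235458 + 109466) = 3 - 125992 = -125989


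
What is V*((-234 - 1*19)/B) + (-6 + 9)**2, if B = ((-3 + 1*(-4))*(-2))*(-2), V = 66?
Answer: 8475/14 ≈ 605.36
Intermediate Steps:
B = -28 (B = ((-3 - 4)*(-2))*(-2) = -7*(-2)*(-2) = 14*(-2) = -28)
V*((-234 - 1*19)/B) + (-6 + 9)**2 = 66*((-234 - 1*19)/(-28)) + (-6 + 9)**2 = 66*((-234 - 19)*(-1/28)) + 3**2 = 66*(-253*(-1/28)) + 9 = 66*(253/28) + 9 = 8349/14 + 9 = 8475/14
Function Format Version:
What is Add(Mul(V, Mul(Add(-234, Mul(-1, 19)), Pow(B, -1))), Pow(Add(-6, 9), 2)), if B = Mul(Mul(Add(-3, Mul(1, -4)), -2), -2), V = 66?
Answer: Rational(8475, 14) ≈ 605.36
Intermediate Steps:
B = -28 (B = Mul(Mul(Add(-3, -4), -2), -2) = Mul(Mul(-7, -2), -2) = Mul(14, -2) = -28)
Add(Mul(V, Mul(Add(-234, Mul(-1, 19)), Pow(B, -1))), Pow(Add(-6, 9), 2)) = Add(Mul(66, Mul(Add(-234, Mul(-1, 19)), Pow(-28, -1))), Pow(Add(-6, 9), 2)) = Add(Mul(66, Mul(Add(-234, -19), Rational(-1, 28))), Pow(3, 2)) = Add(Mul(66, Mul(-253, Rational(-1, 28))), 9) = Add(Mul(66, Rational(253, 28)), 9) = Add(Rational(8349, 14), 9) = Rational(8475, 14)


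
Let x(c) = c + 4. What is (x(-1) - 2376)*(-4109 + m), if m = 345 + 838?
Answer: 6943398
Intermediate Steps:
x(c) = 4 + c
m = 1183
(x(-1) - 2376)*(-4109 + m) = ((4 - 1) - 2376)*(-4109 + 1183) = (3 - 2376)*(-2926) = -2373*(-2926) = 6943398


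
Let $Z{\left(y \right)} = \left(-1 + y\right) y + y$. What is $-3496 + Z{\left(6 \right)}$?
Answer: $-3460$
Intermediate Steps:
$Z{\left(y \right)} = y + y \left(-1 + y\right)$ ($Z{\left(y \right)} = y \left(-1 + y\right) + y = y + y \left(-1 + y\right)$)
$-3496 + Z{\left(6 \right)} = -3496 + 6^{2} = -3496 + 36 = -3460$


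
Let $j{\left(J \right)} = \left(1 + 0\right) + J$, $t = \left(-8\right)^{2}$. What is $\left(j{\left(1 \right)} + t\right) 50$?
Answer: $3300$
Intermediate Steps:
$t = 64$
$j{\left(J \right)} = 1 + J$
$\left(j{\left(1 \right)} + t\right) 50 = \left(\left(1 + 1\right) + 64\right) 50 = \left(2 + 64\right) 50 = 66 \cdot 50 = 3300$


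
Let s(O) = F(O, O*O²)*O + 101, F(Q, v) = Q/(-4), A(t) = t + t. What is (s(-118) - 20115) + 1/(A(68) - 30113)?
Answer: -704309616/29977 ≈ -23495.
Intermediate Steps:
A(t) = 2*t
F(Q, v) = -Q/4 (F(Q, v) = Q*(-¼) = -Q/4)
s(O) = 101 - O²/4 (s(O) = (-O/4)*O + 101 = -O²/4 + 101 = 101 - O²/4)
(s(-118) - 20115) + 1/(A(68) - 30113) = ((101 - ¼*(-118)²) - 20115) + 1/(2*68 - 30113) = ((101 - ¼*13924) - 20115) + 1/(136 - 30113) = ((101 - 3481) - 20115) + 1/(-29977) = (-3380 - 20115) - 1/29977 = -23495 - 1/29977 = -704309616/29977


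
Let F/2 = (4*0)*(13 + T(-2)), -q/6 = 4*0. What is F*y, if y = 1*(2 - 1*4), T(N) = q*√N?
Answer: 0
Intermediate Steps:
q = 0 (q = -24*0 = -6*0 = 0)
T(N) = 0 (T(N) = 0*√N = 0)
y = -2 (y = 1*(2 - 4) = 1*(-2) = -2)
F = 0 (F = 2*((4*0)*(13 + 0)) = 2*(0*13) = 2*0 = 0)
F*y = 0*(-2) = 0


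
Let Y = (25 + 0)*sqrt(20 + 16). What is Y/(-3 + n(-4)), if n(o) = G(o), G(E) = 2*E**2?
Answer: 150/29 ≈ 5.1724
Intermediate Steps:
n(o) = 2*o**2
Y = 150 (Y = 25*sqrt(36) = 25*6 = 150)
Y/(-3 + n(-4)) = 150/(-3 + 2*(-4)**2) = 150/(-3 + 2*16) = 150/(-3 + 32) = 150/29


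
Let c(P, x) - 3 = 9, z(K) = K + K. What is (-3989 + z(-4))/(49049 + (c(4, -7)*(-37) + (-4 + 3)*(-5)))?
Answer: -3997/48610 ≈ -0.082226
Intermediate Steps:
z(K) = 2*K
c(P, x) = 12 (c(P, x) = 3 + 9 = 12)
(-3989 + z(-4))/(49049 + (c(4, -7)*(-37) + (-4 + 3)*(-5))) = (-3989 + 2*(-4))/(49049 + (12*(-37) + (-4 + 3)*(-5))) = (-3989 - 8)/(49049 + (-444 - 1*(-5))) = -3997/(49049 + (-444 + 5)) = -3997/(49049 - 439) = -3997/48610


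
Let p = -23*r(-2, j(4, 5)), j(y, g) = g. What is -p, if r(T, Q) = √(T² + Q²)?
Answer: 23*√29 ≈ 123.86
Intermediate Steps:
r(T, Q) = √(Q² + T²)
p = -23*√29 (p = -23*√(5² + (-2)²) = -23*√(25 + 4) = -23*√29 ≈ -123.86)
-p = -(-23)*√29 = 23*√29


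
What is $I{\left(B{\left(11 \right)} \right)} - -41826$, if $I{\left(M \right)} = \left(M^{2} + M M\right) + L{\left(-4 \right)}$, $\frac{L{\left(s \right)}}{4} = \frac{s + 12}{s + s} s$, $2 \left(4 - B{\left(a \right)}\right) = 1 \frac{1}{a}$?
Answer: $\frac{10133333}{242} \approx 41873.0$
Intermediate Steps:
$B{\left(a \right)} = 4 - \frac{1}{2 a}$ ($B{\left(a \right)} = 4 - \frac{1 \frac{1}{a}}{2} = 4 - \frac{1}{2 a}$)
$L{\left(s \right)} = 24 + 2 s$ ($L{\left(s \right)} = 4 \frac{s + 12}{s + s} s = 4 \frac{12 + s}{2 s} s = 4 \left(6 + \frac{s}{2}\right) = 24 + 2 s$)
$I{\left(M \right)} = 16 + 2 M^{2}$ ($I{\left(M \right)} = \left(M^{2} + M M\right) + \left(24 + 2 \left(-4\right)\right) = \left(M^{2} + M^{2}\right) + \left(24 - 8\right) = 2 M^{2} + 16 = 16 + 2 M^{2}$)
$I{\left(B{\left(11 \right)} \right)} - -41826 = \left(16 + 2 \left(4 - \frac{1}{2 \cdot 11}\right)^{2}\right) - -41826 = \left(16 + 2 \left(4 - \frac{1}{22}\right)^{2}\right) + 41826 = \left(16 + 2 \left(\frac{87}{22}\right)^{2}\right) + 41826 = \left(16 + 2 \cdot \frac{7569}{484}\right) + 41826 = \left(16 + \frac{7569}{242}\right) + 41826 = \frac{11441}{242} + 41826 = \frac{10133333}{242}$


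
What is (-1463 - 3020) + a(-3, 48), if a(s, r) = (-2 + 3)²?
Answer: -4482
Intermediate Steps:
a(s, r) = 1 (a(s, r) = 1² = 1)
(-1463 - 3020) + a(-3, 48) = (-1463 - 3020) + 1 = -4483 + 1 = -4482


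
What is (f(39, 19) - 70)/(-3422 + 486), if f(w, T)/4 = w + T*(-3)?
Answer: 71/1468 ≈ 0.048365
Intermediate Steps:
f(w, T) = -12*T + 4*w (f(w, T) = 4*(w + T*(-3)) = 4*(w - 3*T) = -12*T + 4*w)
(f(39, 19) - 70)/(-3422 + 486) = ((-12*19 + 4*39) - 70)/(-3422 + 486) = ((-228 + 156) - 70)/(-2936) = (-72 - 70)*(-1/2936) = -142*(-1/2936) = 71/1468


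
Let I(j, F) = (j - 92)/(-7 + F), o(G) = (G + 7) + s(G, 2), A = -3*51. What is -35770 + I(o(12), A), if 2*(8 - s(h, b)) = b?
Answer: -2861567/80 ≈ -35770.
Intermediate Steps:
s(h, b) = 8 - b/2
A = -153
o(G) = 14 + G (o(G) = (G + 7) + (8 - ½*2) = (7 + G) + (8 - 1) = (7 + G) + 7 = 14 + G)
I(j, F) = (-92 + j)/(-7 + F)
-35770 + I(o(12), A) = -35770 + (-92 + (14 + 12))/(-7 - 153) = -35770 + (-92 + 26)/(-160) = -35770 - 1/160*(-66) = -35770 + 33/80 = -2861567/80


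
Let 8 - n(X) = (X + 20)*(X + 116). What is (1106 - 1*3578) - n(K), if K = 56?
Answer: 10592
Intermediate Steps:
n(X) = 8 - (20 + X)*(116 + X) (n(X) = 8 - (X + 20)*(X + 116) = 8 - (20 + X)*(116 + X))
(1106 - 1*3578) - n(K) = (1106 - 1*3578) - (-2312 - 1*56² - 136*56) = (1106 - 3578) - (-2312 - 1*3136 - 7616) = -2472 - (-2312 - 3136 - 7616) = -2472 - 1*(-13064) = -2472 + 13064 = 10592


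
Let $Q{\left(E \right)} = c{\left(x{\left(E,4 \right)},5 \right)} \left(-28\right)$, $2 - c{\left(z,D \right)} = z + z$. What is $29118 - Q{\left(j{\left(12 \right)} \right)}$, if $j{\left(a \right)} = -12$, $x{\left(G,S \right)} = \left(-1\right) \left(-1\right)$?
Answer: $29118$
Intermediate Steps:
$x{\left(G,S \right)} = 1$
$c{\left(z,D \right)} = 2 - 2 z$ ($c{\left(z,D \right)} = 2 - \left(z + z\right) = 2 - 2 z$)
$Q{\left(E \right)} = 0$ ($Q{\left(E \right)} = \left(2 - 2\right) \left(-28\right) = 0 \left(-28\right) = 0$)
$29118 - Q{\left(j{\left(12 \right)} \right)} = 29118 - 0 = 29118 + 0 = 29118$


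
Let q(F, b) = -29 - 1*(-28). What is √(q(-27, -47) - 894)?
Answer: I*√895 ≈ 29.917*I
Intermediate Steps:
q(F, b) = -1 (q(F, b) = -29 + 28 = -1)
√(q(-27, -47) - 894) = √(-1 - 894) = √(-895) = I*√895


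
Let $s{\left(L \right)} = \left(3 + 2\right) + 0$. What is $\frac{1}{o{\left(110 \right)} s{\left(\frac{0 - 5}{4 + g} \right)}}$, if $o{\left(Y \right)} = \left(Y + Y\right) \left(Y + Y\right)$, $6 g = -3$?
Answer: $\frac{1}{242000} \approx 4.1322 \cdot 10^{-6}$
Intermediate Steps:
$g = - \frac{1}{2}$ ($g = \frac{1}{6} \left(-3\right) = - \frac{1}{2} \approx -0.5$)
$s{\left(L \right)} = 5$ ($s{\left(L \right)} = 5 + 0 = 5$)
$o{\left(Y \right)} = 4 Y^{2}$ ($o{\left(Y \right)} = 2 Y 2 Y = 4 Y^{2}$)
$\frac{1}{o{\left(110 \right)} s{\left(\frac{0 - 5}{4 + g} \right)}} = \frac{1}{4 \cdot 110^{2} \cdot 5} = \frac{1}{4 \cdot 12100 \cdot 5} = \frac{1}{48400 \cdot 5} = \frac{1}{242000}$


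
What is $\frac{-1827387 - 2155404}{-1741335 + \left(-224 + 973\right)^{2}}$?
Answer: $\frac{3982791}{1180334} \approx 3.3743$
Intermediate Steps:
$\frac{-1827387 - 2155404}{-1741335 + \left(-224 + 973\right)^{2}} = - \frac{3982791}{-1741335 + 749^{2}} = - \frac{3982791}{-1741335 + 561001} = - \frac{3982791}{-1180334} = \left(-3982791\right) \left(- \frac{1}{1180334}\right) = \frac{3982791}{1180334}$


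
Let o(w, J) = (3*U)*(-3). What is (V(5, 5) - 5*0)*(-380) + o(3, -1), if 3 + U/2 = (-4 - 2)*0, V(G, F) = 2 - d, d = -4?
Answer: -2226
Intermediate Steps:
V(G, F) = 6 (V(G, F) = 2 - 1*(-4) = 2 + 4 = 6)
U = -6 (U = -6 + 2*((-4 - 2)*0) = -6 + 2*(-6*0) = -6 + 2*0 = -6 + 0 = -6)
o(w, J) = 54 (o(w, J) = (3*(-6))*(-3) = -18*(-3) = 54)
(V(5, 5) - 5*0)*(-380) + o(3, -1) = (6 - 5*0)*(-380) + 54 = (6 + 0)*(-380) + 54 = 6*(-380) + 54 = -2280 + 54 = -2226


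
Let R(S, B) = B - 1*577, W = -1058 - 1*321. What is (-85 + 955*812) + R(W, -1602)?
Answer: 773196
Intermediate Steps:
W = -1379 (W = -1058 - 321 = -1379)
R(S, B) = -577 + B (R(S, B) = B - 577 = -577 + B)
(-85 + 955*812) + R(W, -1602) = (-85 + 955*812) + (-577 - 1602) = (-85 + 775460) - 2179 = 775375 - 2179 = 773196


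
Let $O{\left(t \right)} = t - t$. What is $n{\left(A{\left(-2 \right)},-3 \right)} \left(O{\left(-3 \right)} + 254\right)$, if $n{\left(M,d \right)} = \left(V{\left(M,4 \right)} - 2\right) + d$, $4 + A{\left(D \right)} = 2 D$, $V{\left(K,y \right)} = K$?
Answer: $-3302$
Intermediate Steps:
$O{\left(t \right)} = 0$
$A{\left(D \right)} = -4 + 2 D$
$n{\left(M,d \right)} = -2 + M + d$ ($n{\left(M,d \right)} = \left(M - 2\right) + d = \left(-2 + M\right) + d = -2 + M + d$)
$n{\left(A{\left(-2 \right)},-3 \right)} \left(O{\left(-3 \right)} + 254\right) = \left(-2 + \left(-4 + 2 \left(-2\right)\right) - 3\right) \left(0 + 254\right) = \left(-2 - 8 - 3\right) 254 = \left(-13\right) 254 = -3302$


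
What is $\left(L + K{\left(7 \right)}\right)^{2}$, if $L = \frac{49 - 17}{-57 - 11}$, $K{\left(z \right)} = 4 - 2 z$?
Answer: $\frac{31684}{289} \approx 109.63$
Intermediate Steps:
$L = - \frac{8}{17}$ ($L = \frac{32}{-68} = 32 \left(- \frac{1}{68}\right) = - \frac{8}{17} \approx -0.47059$)
$\left(L + K{\left(7 \right)}\right)^{2} = \left(- \frac{8}{17} + \left(4 - 14\right)\right)^{2} = \left(- \frac{8}{17} - 10\right)^{2} = \left(- \frac{178}{17}\right)^{2} = \frac{31684}{289}$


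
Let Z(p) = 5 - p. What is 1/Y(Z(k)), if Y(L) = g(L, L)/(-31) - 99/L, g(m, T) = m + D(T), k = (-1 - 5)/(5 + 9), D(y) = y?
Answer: -8246/153269 ≈ -0.053801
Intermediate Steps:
k = -3/7 (k = -6/14 = -6*1/14 = -3/7 ≈ -0.42857)
g(m, T) = T + m (g(m, T) = m + T = T + m)
Y(L) = -99/L - 2*L/31 (Y(L) = (L + L)/(-31) - 99/L = (2*L)*(-1/31) - 99/L = -2*L/31 - 99/L = -99/L - 2*L/31)
1/Y(Z(k)) = 1/(-99/(5 - 1*(-3/7)) - 2*(5 - 1*(-3/7))/31) = 1/(-99/(5 + 3/7) - 2*(5 + 3/7)/31) = 1/(-99/38/7 - 2/31*38/7) = 1/(-99*7/38 - 76/217) = 1/(-693/38 - 76/217) = 1/(-153269/8246) = -8246/153269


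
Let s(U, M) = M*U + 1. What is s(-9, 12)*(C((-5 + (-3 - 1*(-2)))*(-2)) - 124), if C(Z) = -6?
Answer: 13910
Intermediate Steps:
s(U, M) = 1 + M*U
s(-9, 12)*(C((-5 + (-3 - 1*(-2)))*(-2)) - 124) = (1 + 12*(-9))*(-6 - 124) = (1 - 108)*(-130) = -107*(-130) = 13910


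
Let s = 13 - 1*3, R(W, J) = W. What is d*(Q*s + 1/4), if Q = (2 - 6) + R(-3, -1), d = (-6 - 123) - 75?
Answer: 14229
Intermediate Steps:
d = -204 (d = -129 - 75 = -204)
Q = -7 (Q = (2 - 6) - 3 = -4 - 3 = -7)
s = 10 (s = 13 - 3 = 10)
d*(Q*s + 1/4) = -204*(-7*10 + 1/4) = -204*(-70 + ¼) = -204*(-279/4) = 14229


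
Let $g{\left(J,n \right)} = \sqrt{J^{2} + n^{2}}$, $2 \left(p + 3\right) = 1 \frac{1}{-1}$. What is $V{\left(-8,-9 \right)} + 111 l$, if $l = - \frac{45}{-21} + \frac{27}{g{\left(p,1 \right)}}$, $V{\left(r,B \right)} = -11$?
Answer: $\frac{1588}{7} + \frac{5994 \sqrt{53}}{53} \approx 1050.2$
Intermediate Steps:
$p = - \frac{7}{2}$ ($p = -3 + \frac{1 \frac{1}{-1}}{2} = -3 + \frac{1 \left(-1\right)}{2} = -3 + \frac{1}{2} \left(-1\right) = -3 - \frac{1}{2} = - \frac{7}{2} \approx -3.5$)
$l = \frac{15}{7} + \frac{54 \sqrt{53}}{53}$ ($l = - \frac{45}{-21} + \frac{27}{\sqrt{\left(- \frac{7}{2}\right)^{2} + 1^{2}}} = \left(-45\right) \left(- \frac{1}{21}\right) + \frac{27}{\sqrt{\frac{49}{4} + 1}} = \frac{15}{7} + \frac{27}{\sqrt{\frac{53}{4}}} = \frac{15}{7} + \frac{27}{\frac{1}{2} \sqrt{53}} = \frac{15}{7} + 27 \frac{2 \sqrt{53}}{53} = \frac{15}{7} + \frac{54 \sqrt{53}}{53} \approx 9.5603$)
$V{\left(-8,-9 \right)} + 111 l = -11 + 111 \left(\frac{15}{7} + \frac{54 \sqrt{53}}{53}\right) = -11 + \left(\frac{1665}{7} + \frac{5994 \sqrt{53}}{53}\right) = \frac{1588}{7} + \frac{5994 \sqrt{53}}{53}$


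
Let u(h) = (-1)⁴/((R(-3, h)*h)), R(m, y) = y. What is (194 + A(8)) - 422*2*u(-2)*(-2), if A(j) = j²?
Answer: 680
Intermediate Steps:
u(h) = h⁻² (u(h) = (-1)⁴/((h*h)) = 1/h² = h⁻²)
(194 + A(8)) - 422*2*u(-2)*(-2) = (194 + 8²) - 422*2/(-2)²*(-2) = (194 + 64) - 422*2*(¼)*(-2) = 258 - 211*(-2) = 258 - 422*(-1) = 258 + 422 = 680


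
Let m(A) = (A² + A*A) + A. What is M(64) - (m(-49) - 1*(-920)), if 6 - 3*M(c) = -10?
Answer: -17003/3 ≈ -5667.7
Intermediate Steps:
M(c) = 16/3 (M(c) = 2 - ⅓*(-10) = 2 + 10/3 = 16/3)
m(A) = A + 2*A² (m(A) = (A² + A²) + A = 2*A² + A = A + 2*A²)
M(64) - (m(-49) - 1*(-920)) = 16/3 - (-49*(1 + 2*(-49)) - 1*(-920)) = 16/3 - (-49*(1 - 98) + 920) = 16/3 - (-49*(-97) + 920) = 16/3 - (4753 + 920) = 16/3 - 1*5673 = 16/3 - 5673 = -17003/3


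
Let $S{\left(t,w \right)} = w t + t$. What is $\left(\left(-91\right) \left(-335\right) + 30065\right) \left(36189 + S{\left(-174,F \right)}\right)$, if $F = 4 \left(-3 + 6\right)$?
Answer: $2054279850$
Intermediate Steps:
$F = 12$ ($F = 4 \cdot 3 = 12$)
$S{\left(t,w \right)} = t + t w$ ($S{\left(t,w \right)} = t w + t = t + t w$)
$\left(\left(-91\right) \left(-335\right) + 30065\right) \left(36189 + S{\left(-174,F \right)}\right) = \left(\left(-91\right) \left(-335\right) + 30065\right) \left(36189 - 174 \left(1 + 12\right)\right) = \left(30485 + 30065\right) \left(36189 - 2262\right) = 60550 \left(36189 - 2262\right) = 60550 \cdot 33927 = 2054279850$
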